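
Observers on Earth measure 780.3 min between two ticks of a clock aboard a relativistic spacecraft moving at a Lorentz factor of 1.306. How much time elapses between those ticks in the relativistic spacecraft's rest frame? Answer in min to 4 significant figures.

γ = 1.306 (given)
Proper time: τ₀ = Δt/γ = 780.3/1.306 = 597.5 min

τ₀ ≈ 597.5 min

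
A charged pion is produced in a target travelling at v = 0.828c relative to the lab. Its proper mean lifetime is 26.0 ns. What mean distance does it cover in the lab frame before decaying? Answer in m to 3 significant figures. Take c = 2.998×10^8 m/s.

d ≈ 11.5 m

γ = 1/√(1 − 0.828²) = 1.7834
Dilated lifetime: Δt = γτ₀ = 1.7834 × 26.0 ns = 46.368 ns
d = vΔt = 0.828c × 46.368 ns = 2.4823×10^8 m/s × 4.6368×10^-8 s = 11.5 m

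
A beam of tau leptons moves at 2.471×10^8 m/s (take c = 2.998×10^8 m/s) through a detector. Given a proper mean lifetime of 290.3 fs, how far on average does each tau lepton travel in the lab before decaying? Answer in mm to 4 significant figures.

d ≈ 0.1267 mm

β = v/c = 2.471×10^8 / 2.998×10^8 = 0.824216
γ = 1/√(1 − 0.824216²) = 1.76593
Dilated lifetime: Δt = γτ₀ = 1.76593 × 290.3 fs = 512.648 fs
d = vΔt = 0.824216c × 512.648 fs = 2.47100×10^8 m/s × 5.12648×10^-13 s = 0.1267 mm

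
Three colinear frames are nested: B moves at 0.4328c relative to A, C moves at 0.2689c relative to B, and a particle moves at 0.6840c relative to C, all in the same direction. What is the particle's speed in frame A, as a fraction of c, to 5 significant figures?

Compose boost 2: (0.2689 + 0.4328)/(1 + 0.2689×0.4328) = 0.70170/1.116380 = 0.6285495
Compose boost 3: (0.6840 + 0.6285495)/(1 + 0.6840×0.6285495) = 1.312549/1.429928 = 0.91791

u ≈ 0.91791c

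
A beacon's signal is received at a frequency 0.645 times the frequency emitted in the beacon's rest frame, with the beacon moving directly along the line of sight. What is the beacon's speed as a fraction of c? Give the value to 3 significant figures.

f_obs/f_src = √((1−β)/(1+β)) = 0.645  ⇒  (1−β)/(1+β) = 0.41603
β = |1 − D²|/(1 + D²) = |1 − 0.41603|/(1 + 0.41603) = 0.412

β ≈ 0.412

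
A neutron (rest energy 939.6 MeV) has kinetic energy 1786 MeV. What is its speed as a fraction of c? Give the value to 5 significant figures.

γ = 1 + K/(m₀c²) = 1 + 1786/939.6 = 2.900809
β = √(1 − 1/γ²) = 0.93870

β ≈ 0.93870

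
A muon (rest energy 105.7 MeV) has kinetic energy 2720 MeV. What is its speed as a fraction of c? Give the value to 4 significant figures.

β ≈ 0.9993

γ = 1 + K/(m₀c²) = 1 + 2720/105.7 = 26.7332
β = √(1 − 1/γ²) = 0.9993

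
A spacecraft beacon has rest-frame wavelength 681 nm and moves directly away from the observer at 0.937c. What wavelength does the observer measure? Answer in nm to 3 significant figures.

λ_obs ≈ 3780 nm

Relativistic Doppler: λ_obs = λ_src √((1+β)/(1−β))
= 681 × √(1.9370/0.063000) = 681 × 5.5449 = 3780 nm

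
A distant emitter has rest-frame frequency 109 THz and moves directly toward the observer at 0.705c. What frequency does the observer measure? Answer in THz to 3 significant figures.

f_obs ≈ 262 THz

Relativistic Doppler: f_obs = f_src √((1+β)/(1−β))
= 109 × √(1.7050/0.29500) = 109 × 2.4041 = 262 THz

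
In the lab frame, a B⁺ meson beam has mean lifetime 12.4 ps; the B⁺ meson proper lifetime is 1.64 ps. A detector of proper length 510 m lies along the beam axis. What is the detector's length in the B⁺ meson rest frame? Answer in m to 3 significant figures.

Time dilation ⇒ γ = Δt/τ₀ = 12.4/1.64 = 7.5610
Length contraction: L = L₀/γ = 510/7.5610 = 67.5 m

L ≈ 67.5 m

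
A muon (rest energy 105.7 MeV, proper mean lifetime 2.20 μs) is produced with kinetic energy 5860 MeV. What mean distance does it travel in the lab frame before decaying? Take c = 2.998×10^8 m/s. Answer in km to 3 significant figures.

γ = 1 + K/(m₀c²) = 1 + 5860/105.7 = 56.440
β = √(1 − 1/γ²) = 0.99984
Dilated lifetime: γτ₀ = 56.440 × 2.20 μs = 124.17 μs
d = βc·γτ₀ = 0.99984 × (2.998×10^8 m/s) × 0.00012417 s = 37.2 km

d ≈ 37.2 km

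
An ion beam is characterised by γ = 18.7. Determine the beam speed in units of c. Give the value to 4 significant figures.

β = √(1 − 1/γ²) = √(1 − 1/18.7²) = √(0.997140) = 0.9986

β ≈ 0.9986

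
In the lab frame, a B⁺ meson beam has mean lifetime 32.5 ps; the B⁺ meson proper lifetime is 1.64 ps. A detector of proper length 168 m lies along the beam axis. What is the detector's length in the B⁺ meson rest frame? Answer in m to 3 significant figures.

L ≈ 8.48 m

Time dilation ⇒ γ = Δt/τ₀ = 32.5/1.64 = 19.817
Length contraction: L = L₀/γ = 168/19.817 = 8.48 m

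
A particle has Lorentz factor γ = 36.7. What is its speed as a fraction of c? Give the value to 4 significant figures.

β ≈ 0.9996

β = √(1 − 1/γ²) = √(1 − 1/36.7²) = √(0.999258) = 0.9996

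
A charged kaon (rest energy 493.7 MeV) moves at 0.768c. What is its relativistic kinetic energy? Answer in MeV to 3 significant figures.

K ≈ 277 MeV

γ = 1/√(1 − 0.768²) = 1.5614
K = (γ − 1)m₀c² = (1.5614 − 1) × 493.7 MeV = 0.56140 × 493.7 MeV = 277 MeV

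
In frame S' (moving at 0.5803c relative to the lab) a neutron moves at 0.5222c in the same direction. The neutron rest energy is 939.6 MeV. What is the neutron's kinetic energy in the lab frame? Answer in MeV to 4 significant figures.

K ≈ 823.2 MeV

u_lab = (0.5222 + 0.5803)/(1 + 0.5222×0.5803) = 0.8461031
γ = 1/√(1 − 0.8461031²) = 1.87610
K = (γ − 1)m₀c² = (1.87610 − 1) × 939.6 = 0.876105 × 939.6 = 823.2 MeV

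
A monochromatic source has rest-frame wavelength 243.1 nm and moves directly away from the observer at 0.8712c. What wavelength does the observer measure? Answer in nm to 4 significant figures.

Relativistic Doppler: λ_obs = λ_src √((1+β)/(1−β))
= 243.1 × √(1.87120/0.128800) = 243.1 × 3.81155 = 926.6 nm

λ_obs ≈ 926.6 nm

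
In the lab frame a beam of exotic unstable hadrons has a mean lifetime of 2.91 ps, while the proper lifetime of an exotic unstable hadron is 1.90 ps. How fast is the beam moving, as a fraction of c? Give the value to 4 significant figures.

β ≈ 0.7574

γ = Δt/τ₀ = 2.91/1.90 = 1.53158
β = √(1 − 1/γ²) = √(1 − 1/1.53158²) = 0.7574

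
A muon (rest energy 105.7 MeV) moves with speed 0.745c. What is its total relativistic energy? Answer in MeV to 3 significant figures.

γ = 1/√(1 − 0.745²) = 1.4991
E = γm₀c² = 1.4991 × 105.7 MeV = 158 MeV

E ≈ 158 MeV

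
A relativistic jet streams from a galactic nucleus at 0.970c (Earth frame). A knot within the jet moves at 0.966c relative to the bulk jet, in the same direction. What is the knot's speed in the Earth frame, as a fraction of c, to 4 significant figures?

Relativistic velocity addition: u = (u' + v)/(1 + u'v/c²)
= (0.966 + 0.970)/(1 + 0.966×0.970) = 1.936/1.93702 = 0.9995

u ≈ 0.9995c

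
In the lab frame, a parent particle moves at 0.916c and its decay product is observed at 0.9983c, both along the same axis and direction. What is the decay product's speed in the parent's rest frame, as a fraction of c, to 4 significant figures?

u' ≈ 0.9619c

Inverse velocity addition: u' = (u − v)/(1 − uv/c²)
= (0.9983 − 0.916)/(1 − 0.9983×0.916) = 0.08230/0.0855572 = 0.9619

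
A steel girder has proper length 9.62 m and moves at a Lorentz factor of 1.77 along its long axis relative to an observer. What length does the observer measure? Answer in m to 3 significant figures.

L ≈ 5.44 m

γ = 1.77 (given)
Length contraction: L = L₀/γ = 9.62/1.77 = 5.44 m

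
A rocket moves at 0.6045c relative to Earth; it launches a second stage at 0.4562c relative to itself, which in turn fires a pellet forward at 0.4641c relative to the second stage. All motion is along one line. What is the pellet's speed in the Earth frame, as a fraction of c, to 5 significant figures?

u ≈ 0.93481c

Compose boost 2: (0.4562 + 0.6045)/(1 + 0.4562×0.6045) = 1.0607/1.275773 = 0.8314176
Compose boost 3: (0.4641 + 0.8314176)/(1 + 0.4641×0.8314176) = 1.295518/1.385861 = 0.93481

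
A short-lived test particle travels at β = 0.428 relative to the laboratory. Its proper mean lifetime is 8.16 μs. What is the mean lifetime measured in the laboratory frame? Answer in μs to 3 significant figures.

γ = 1/√(1 − 0.428²) = 1.1065
Time dilation: Δt = γτ₀ = 1.1065 × 8.16 μs = 9.03 μs

Δt ≈ 9.03 μs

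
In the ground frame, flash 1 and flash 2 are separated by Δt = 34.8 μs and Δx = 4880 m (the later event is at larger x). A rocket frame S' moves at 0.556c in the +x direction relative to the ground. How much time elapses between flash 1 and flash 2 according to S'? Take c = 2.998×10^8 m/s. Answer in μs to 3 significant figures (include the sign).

γ = 1/√(1 − 0.556²) = 1.2031
Δt' = γ(Δt − vΔx/c²) = 1.2031 × (34.8 μs − 0.556×4880 m / (2.998×10^8 m/s))
= 1.2031 × (25.750 μs) = 31.0 μs

Δt' ≈ 31.0 μs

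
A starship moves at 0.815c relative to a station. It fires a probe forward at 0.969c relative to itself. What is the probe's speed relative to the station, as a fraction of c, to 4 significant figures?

u ≈ 0.9968c

Relativistic velocity addition: u = (u' + v)/(1 + u'v/c²)
= (0.969 + 0.815)/(1 + 0.969×0.815) = 1.784/1.78973 = 0.9968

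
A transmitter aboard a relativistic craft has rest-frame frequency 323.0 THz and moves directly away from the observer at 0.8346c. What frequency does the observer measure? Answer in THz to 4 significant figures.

Relativistic Doppler: f_obs = f_src √((1−β)/(1+β))
= 323.0 × √(0.165400/1.83460) = 323.0 × 0.300260 = 96.98 THz

f_obs ≈ 96.98 THz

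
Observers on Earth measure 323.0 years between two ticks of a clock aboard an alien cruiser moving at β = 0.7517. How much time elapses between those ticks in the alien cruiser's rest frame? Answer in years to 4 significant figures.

γ = 1/√(1 − 0.7517²) = 1.51629
Proper time: τ₀ = Δt/γ = 323.0/1.51629 = 213.0 years

τ₀ ≈ 213.0 years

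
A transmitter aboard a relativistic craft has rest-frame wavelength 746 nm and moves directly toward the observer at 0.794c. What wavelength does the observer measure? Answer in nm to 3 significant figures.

λ_obs ≈ 253 nm

Relativistic Doppler: λ_obs = λ_src √((1−β)/(1+β))
= 746 × √(0.20600/1.7940) = 746 × 0.33886 = 253 nm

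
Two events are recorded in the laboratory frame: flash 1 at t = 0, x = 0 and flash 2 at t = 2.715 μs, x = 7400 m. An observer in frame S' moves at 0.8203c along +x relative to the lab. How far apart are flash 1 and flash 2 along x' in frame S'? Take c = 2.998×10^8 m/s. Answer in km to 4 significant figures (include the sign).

Δx' ≈ 11.77 km

γ = 1/√(1 − 0.8203²) = 1.74846
Δx' = γ(Δx − vΔt) = 1.74846 × (7400 m − 0.8203×(2.998×10^8 m/s)×2.715×10^-6 s)
= 1.74846 × (6732.31 m) = 11.77 km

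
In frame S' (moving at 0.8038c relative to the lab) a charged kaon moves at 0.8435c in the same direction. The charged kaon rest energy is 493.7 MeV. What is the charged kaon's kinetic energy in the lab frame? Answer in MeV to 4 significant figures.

u_lab = (0.8435 + 0.8038)/(1 + 0.8435×0.8038) = 0.9817013
γ = 1/√(1 − 0.9817013²) = 5.25135
K = (γ − 1)m₀c² = (5.25135 − 1) × 493.7 = 4.25135 × 493.7 = 2099 MeV

K ≈ 2099 MeV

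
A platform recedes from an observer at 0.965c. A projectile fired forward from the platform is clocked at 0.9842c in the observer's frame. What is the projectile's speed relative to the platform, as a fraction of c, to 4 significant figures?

u' ≈ 0.3821c

Inverse velocity addition: u' = (u − v)/(1 − uv/c²)
= (0.9842 − 0.965)/(1 − 0.9842×0.965) = 0.01920/0.0502470 = 0.3821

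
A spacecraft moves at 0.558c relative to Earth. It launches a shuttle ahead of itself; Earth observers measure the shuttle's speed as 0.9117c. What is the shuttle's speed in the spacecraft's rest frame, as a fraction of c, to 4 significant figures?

Inverse velocity addition: u' = (u − v)/(1 − uv/c²)
= (0.9117 − 0.558)/(1 − 0.9117×0.558) = 0.3537/0.491271 = 0.7200

u' ≈ 0.7200c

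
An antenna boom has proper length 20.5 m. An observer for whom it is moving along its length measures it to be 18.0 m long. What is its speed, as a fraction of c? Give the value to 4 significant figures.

γ = L₀/L = 20.5/18.0 = 1.13889
β = √(1 − 1/γ²) = 0.4786

β ≈ 0.4786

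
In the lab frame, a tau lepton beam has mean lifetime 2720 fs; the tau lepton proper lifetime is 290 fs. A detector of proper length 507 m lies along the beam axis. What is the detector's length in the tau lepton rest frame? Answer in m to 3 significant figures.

L ≈ 54.1 m

Time dilation ⇒ γ = Δt/τ₀ = 2720/290 = 9.3793
Length contraction: L = L₀/γ = 507/9.3793 = 54.1 m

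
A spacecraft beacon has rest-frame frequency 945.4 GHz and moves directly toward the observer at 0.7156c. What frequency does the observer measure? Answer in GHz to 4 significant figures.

Relativistic Doppler: f_obs = f_src √((1+β)/(1−β))
= 945.4 × √(1.71560/0.284400) = 945.4 × 2.45608 = 2322 GHz

f_obs ≈ 2322 GHz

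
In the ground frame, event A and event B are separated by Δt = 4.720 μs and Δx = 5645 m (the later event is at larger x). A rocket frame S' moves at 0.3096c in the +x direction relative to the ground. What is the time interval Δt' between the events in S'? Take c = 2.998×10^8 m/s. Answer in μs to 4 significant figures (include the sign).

γ = 1/√(1 − 0.3096²) = 1.05167
Δt' = γ(Δt − vΔx/c²) = 1.05167 × (4.720 μs − 0.3096×5645 m / (2.998×10^8 m/s))
= 1.05167 × (-1.10953 μs) = -1.167 μs

Δt' ≈ -1.167 μs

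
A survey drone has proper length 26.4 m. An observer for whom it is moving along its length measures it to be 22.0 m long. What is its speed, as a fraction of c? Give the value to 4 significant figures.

γ = L₀/L = 26.4/22.0 = 1.20000
β = √(1 − 1/γ²) = 0.5528

β ≈ 0.5528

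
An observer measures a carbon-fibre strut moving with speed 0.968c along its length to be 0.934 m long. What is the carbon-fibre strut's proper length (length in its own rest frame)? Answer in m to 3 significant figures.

L₀ ≈ 3.72 m

γ = 1/√(1 − 0.968²) = 3.9849
L₀ = γL = 3.9849 × 0.934 = 3.72 m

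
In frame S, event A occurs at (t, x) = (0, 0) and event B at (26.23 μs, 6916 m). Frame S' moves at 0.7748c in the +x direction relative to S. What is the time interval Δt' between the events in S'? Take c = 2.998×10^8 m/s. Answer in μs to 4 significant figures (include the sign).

γ = 1/√(1 − 0.7748²) = 1.58176
Δt' = γ(Δt − vΔx/c²) = 1.58176 × (26.23 μs − 0.7748×6916 m / (2.998×10^8 m/s))
= 1.58176 × (8.35636 μs) = 13.22 μs

Δt' ≈ 13.22 μs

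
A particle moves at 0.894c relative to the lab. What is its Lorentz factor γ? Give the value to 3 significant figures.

γ = 1/√(1 − β²) = 1/√(1 − 0.894²) = 1/√(0.20076) = 2.23

γ ≈ 2.23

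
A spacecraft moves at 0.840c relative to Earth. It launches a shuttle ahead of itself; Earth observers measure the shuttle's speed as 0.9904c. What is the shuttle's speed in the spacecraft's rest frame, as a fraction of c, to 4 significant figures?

Inverse velocity addition: u' = (u − v)/(1 − uv/c²)
= (0.9904 − 0.840)/(1 − 0.9904×0.840) = 0.1504/0.168064 = 0.8949

u' ≈ 0.8949c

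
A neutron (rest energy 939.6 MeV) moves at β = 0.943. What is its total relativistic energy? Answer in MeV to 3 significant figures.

E ≈ 2820 MeV

γ = 1/√(1 − 0.943²) = 3.0049
E = γm₀c² = 3.0049 × 939.6 MeV = 2820 MeV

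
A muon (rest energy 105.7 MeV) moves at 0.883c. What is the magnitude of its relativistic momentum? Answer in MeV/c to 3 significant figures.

γ = 1/√(1 − 0.883²) = 2.1305
p = γβm₀c = 2.1305 × 0.883 × 105.7 MeV/c = 199 MeV/c

p ≈ 199 MeV/c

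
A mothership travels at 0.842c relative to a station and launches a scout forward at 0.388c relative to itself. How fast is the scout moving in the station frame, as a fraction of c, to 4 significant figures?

u ≈ 0.9271c

Compose boost 2: (0.388 + 0.842)/(1 + 0.388×0.842) = 1.230/1.32670 = 0.9271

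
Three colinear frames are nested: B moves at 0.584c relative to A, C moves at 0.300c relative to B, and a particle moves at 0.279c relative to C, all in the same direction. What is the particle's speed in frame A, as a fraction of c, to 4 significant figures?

Compose boost 2: (0.300 + 0.584)/(1 + 0.300×0.584) = 0.8840/1.17520 = 0.752212
Compose boost 3: (0.279 + 0.752212)/(1 + 0.279×0.752212) = 1.03121/1.20987 = 0.8523

u ≈ 0.8523c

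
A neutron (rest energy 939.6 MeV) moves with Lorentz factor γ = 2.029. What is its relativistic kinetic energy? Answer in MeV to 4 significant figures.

K ≈ 966.8 MeV

γ = 2.029 (given)
K = (γ − 1)m₀c² = (2.029 − 1) × 939.6 MeV = 1.02900 × 939.6 MeV = 966.8 MeV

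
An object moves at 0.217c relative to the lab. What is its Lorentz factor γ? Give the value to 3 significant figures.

γ ≈ 1.02

γ = 1/√(1 − β²) = 1/√(1 − 0.217²) = 1/√(0.95291) = 1.02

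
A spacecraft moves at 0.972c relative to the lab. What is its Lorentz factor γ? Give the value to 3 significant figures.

γ ≈ 4.26

γ = 1/√(1 − β²) = 1/√(1 − 0.972²) = 1/√(0.055216) = 4.26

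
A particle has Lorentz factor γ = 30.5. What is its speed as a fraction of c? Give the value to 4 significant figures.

β = √(1 − 1/γ²) = √(1 − 1/30.5²) = √(0.998925) = 0.9995

β ≈ 0.9995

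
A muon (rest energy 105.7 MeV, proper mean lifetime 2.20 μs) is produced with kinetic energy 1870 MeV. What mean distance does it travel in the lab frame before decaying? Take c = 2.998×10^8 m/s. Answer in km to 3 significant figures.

d ≈ 12.3 km

γ = 1 + K/(m₀c²) = 1 + 1870/105.7 = 18.692
β = √(1 − 1/γ²) = 0.99857
Dilated lifetime: γτ₀ = 18.692 × 2.20 μs = 41.121 μs
d = βc·γτ₀ = 0.99857 × (2.998×10^8 m/s) × 4.1121×10^-5 s = 12.3 km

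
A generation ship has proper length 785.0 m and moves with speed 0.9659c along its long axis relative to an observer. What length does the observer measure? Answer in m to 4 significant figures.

L ≈ 203.2 m

γ = 1/√(1 − 0.9659²) = 3.86227
Length contraction: L = L₀/γ = 785.0/3.86227 = 203.2 m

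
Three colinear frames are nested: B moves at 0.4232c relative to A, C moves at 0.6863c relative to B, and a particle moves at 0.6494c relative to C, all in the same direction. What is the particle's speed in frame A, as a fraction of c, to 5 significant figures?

Compose boost 2: (0.6863 + 0.4232)/(1 + 0.6863×0.4232) = 1.1095/1.290442 = 0.8597828
Compose boost 3: (0.6494 + 0.8597828)/(1 + 0.6494×0.8597828) = 1.509183/1.558343 = 0.96845

u ≈ 0.96845c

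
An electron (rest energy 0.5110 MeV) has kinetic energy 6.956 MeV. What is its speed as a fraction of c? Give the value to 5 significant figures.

γ = 1 + K/(m₀c²) = 1 + 6.956/0.5110 = 14.61252
β = √(1 − 1/γ²) = 0.99766

β ≈ 0.99766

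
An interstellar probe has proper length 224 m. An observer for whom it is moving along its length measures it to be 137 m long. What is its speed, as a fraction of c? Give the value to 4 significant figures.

β ≈ 0.7912

γ = L₀/L = 224/137 = 1.63504
β = √(1 − 1/γ²) = 0.7912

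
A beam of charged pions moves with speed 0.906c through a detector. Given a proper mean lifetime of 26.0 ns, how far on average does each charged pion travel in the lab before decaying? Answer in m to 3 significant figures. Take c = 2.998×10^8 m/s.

d ≈ 16.7 m

γ = 1/√(1 − 0.906²) = 2.3625
Dilated lifetime: Δt = γτ₀ = 2.3625 × 26.0 ns = 61.425 ns
d = vΔt = 0.906c × 61.425 ns = 2.7162×10^8 m/s × 6.1425×10^-8 s = 16.7 m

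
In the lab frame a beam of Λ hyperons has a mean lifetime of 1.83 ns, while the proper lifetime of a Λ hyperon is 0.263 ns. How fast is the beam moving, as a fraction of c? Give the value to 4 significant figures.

β ≈ 0.9896

γ = Δt/τ₀ = 1.83/0.263 = 6.95817
β = √(1 − 1/γ²) = √(1 − 1/6.95817²) = 0.9896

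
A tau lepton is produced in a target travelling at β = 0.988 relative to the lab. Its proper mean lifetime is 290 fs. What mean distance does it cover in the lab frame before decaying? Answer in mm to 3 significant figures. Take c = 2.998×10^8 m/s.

γ = 1/√(1 − 0.988²) = 6.4744
Dilated lifetime: Δt = γτ₀ = 6.4744 × 290 fs = 1877.6 fs
d = vΔt = 0.988c × 1877.6 fs = 2.9620×10^8 m/s × 1.8776×10^-12 s = 0.556 mm

d ≈ 0.556 mm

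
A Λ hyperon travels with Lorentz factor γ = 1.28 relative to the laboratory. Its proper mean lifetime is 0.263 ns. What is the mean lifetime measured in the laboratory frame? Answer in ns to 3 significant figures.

Δt ≈ 0.337 ns

γ = 1.28 (given)
Time dilation: Δt = γτ₀ = 1.28 × 0.263 ns = 0.337 ns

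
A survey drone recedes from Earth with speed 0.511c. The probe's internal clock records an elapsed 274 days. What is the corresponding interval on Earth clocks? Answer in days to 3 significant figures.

γ = 1/√(1 − 0.511²) = 1.1634
Time dilation: Δt = γτ₀ = 1.1634 × 274 days = 319 days

Δt ≈ 319 days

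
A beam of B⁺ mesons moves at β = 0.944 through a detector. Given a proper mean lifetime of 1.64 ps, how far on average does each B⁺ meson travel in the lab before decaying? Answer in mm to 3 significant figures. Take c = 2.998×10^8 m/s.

γ = 1/√(1 − 0.944²) = 3.0308
Dilated lifetime: Δt = γτ₀ = 3.0308 × 1.64 ps = 4.9705 ps
d = vΔt = 0.944c × 4.9705 ps = 2.8301×10^8 m/s × 4.9705×10^-12 s = 1.41 mm

d ≈ 1.41 mm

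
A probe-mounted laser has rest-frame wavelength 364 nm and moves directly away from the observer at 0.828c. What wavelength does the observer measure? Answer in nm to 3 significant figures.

λ_obs ≈ 1190 nm

Relativistic Doppler: λ_obs = λ_src √((1+β)/(1−β))
= 364 × √(1.8280/0.17200) = 364 × 3.2600 = 1190 nm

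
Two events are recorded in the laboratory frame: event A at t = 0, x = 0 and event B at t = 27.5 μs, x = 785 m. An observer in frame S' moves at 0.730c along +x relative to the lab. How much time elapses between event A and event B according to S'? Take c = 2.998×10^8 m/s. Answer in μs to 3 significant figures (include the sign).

γ = 1/√(1 − 0.730²) = 1.4632
Δt' = γ(Δt − vΔx/c²) = 1.4632 × (27.5 μs − 0.730×785 m / (2.998×10^8 m/s))
= 1.4632 × (25.589 μs) = 37.4 μs

Δt' ≈ 37.4 μs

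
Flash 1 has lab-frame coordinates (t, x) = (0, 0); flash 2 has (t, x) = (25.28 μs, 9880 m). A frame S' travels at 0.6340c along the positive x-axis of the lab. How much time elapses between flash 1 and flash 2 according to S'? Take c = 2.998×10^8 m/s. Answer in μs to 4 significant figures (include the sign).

γ = 1/√(1 − 0.6340²) = 1.29310
Δt' = γ(Δt − vΔx/c²) = 1.29310 × (25.28 μs − 0.6340×9880 m / (2.998×10^8 m/s))
= 1.29310 × (4.38634 μs) = 5.672 μs

Δt' ≈ 5.672 μs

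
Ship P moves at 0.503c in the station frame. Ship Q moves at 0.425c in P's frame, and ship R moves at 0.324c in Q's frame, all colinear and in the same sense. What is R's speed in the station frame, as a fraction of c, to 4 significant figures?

Compose boost 2: (0.425 + 0.503)/(1 + 0.425×0.503) = 0.9280/1.21378 = 0.764557
Compose boost 3: (0.324 + 0.764557)/(1 + 0.324×0.764557) = 1.08856/1.24772 = 0.8724

u ≈ 0.8724c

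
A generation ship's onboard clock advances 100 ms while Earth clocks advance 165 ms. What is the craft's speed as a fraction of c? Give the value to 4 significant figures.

β ≈ 0.7954

γ = Δt/τ₀ = 165/100 = 1.65000
β = √(1 − 1/γ²) = √(1 − 1/1.65000²) = 0.7954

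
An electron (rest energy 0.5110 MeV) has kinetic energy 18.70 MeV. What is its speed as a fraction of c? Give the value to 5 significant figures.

γ = 1 + K/(m₀c²) = 1 + 18.70/0.5110 = 37.59491
β = √(1 − 1/γ²) = 0.99965

β ≈ 0.99965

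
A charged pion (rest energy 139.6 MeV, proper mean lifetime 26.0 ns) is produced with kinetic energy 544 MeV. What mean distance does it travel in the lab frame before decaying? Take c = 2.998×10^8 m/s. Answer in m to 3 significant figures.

γ = 1 + K/(m₀c²) = 1 + 544/139.6 = 4.8968
β = √(1 − 1/γ²) = 0.97893
Dilated lifetime: γτ₀ = 4.8968 × 26.0 ns = 127.32 ns
d = βc·γτ₀ = 0.97893 × (2.998×10^8 m/s) × 1.2732×10^-7 s = 37.4 m

d ≈ 37.4 m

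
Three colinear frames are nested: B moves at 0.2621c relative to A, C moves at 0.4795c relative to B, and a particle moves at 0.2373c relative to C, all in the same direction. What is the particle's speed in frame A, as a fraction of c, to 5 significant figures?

u ≈ 0.77495c

Compose boost 2: (0.4795 + 0.2621)/(1 + 0.4795×0.2621) = 0.74160/1.125677 = 0.6588036
Compose boost 3: (0.2373 + 0.6588036)/(1 + 0.2373×0.6588036) = 0.8961036/1.156334 = 0.77495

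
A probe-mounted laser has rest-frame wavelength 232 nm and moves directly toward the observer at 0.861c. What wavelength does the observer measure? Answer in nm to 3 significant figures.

Relativistic Doppler: λ_obs = λ_src √((1−β)/(1+β))
= 232 × √(0.13900/1.8610) = 232 × 0.27330 = 63.4 nm

λ_obs ≈ 63.4 nm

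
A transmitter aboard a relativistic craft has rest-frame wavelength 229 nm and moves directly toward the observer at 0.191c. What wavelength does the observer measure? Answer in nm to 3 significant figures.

λ_obs ≈ 189 nm

Relativistic Doppler: λ_obs = λ_src √((1−β)/(1+β))
= 229 × √(0.80900/1.1910) = 229 × 0.82417 = 189 nm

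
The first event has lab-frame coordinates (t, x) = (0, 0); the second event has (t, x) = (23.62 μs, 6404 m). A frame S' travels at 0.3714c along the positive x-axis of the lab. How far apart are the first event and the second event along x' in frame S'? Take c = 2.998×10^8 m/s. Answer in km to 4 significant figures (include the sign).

Δx' ≈ 4.065 km

γ = 1/√(1 − 0.3714²) = 1.07704
Δx' = γ(Δx − vΔt) = 1.07704 × (6404 m − 0.3714×(2.998×10^8 m/s)×23.62×10^-6 s)
= 1.07704 × (3774.01 m) = 4.065 km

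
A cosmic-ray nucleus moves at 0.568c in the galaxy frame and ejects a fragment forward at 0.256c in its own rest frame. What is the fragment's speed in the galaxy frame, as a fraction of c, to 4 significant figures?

Compose boost 2: (0.256 + 0.568)/(1 + 0.256×0.568) = 0.8240/1.14541 = 0.7194

u ≈ 0.7194c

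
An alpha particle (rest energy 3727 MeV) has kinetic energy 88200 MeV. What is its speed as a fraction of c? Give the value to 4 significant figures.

γ = 1 + K/(m₀c²) = 1 + 88200/3727 = 24.6651
β = √(1 − 1/γ²) = 0.9992

β ≈ 0.9992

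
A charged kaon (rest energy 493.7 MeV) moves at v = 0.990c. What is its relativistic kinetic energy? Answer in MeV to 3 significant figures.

K ≈ 3010 MeV

γ = 1/√(1 − 0.990²) = 7.0888
K = (γ − 1)m₀c² = (7.0888 − 1) × 493.7 MeV = 6.0888 × 493.7 MeV = 3010 MeV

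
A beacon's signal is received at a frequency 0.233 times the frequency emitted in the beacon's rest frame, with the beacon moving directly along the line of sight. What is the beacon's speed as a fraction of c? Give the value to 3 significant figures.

β ≈ 0.897

f_obs/f_src = √((1−β)/(1+β)) = 0.233  ⇒  (1−β)/(1+β) = 0.054289
β = |1 − D²|/(1 + D²) = |1 − 0.054289|/(1 + 0.054289) = 0.897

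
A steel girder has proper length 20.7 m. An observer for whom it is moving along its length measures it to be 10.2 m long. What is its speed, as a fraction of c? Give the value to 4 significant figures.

β ≈ 0.8702

γ = L₀/L = 20.7/10.2 = 2.02941
β = √(1 − 1/γ²) = 0.8702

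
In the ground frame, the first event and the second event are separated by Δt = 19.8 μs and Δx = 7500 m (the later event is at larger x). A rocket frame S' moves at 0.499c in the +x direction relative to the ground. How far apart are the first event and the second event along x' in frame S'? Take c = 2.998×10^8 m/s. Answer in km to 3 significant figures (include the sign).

γ = 1/√(1 − 0.499²) = 1.1539
Δx' = γ(Δx − vΔt) = 1.1539 × (7500 m − 0.499×(2.998×10^8 m/s)×19.8×10^-6 s)
= 1.1539 × (4537.9 m) = 5.24 km

Δx' ≈ 5.24 km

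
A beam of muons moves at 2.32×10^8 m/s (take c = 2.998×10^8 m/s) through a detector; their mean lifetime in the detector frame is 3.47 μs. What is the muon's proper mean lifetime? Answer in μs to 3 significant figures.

β = v/c = 2.32×10^8 / 2.998×10^8 = 0.77385
γ = 1/√(1 − 0.77385²) = 1.5789
Proper time: τ₀ = Δt/γ = 3.47/1.5789 = 2.20 μs

τ₀ ≈ 2.20 μs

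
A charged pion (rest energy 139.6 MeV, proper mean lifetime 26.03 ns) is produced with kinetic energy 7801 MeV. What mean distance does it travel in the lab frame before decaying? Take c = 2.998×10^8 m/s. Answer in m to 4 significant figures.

γ = 1 + K/(m₀c²) = 1 + 7801/139.6 = 56.8811
β = √(1 − 1/γ²) = 0.999845
Dilated lifetime: γτ₀ = 56.8811 × 26.03 ns = 1480.61 ns
d = βc·γτ₀ = 0.999845 × (2.998×10^8 m/s) × 1.48061×10^-6 s = 443.8 m

d ≈ 443.8 m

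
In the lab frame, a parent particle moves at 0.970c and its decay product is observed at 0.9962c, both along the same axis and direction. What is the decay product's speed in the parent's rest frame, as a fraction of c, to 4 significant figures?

Inverse velocity addition: u' = (u − v)/(1 − uv/c²)
= (0.9962 − 0.970)/(1 − 0.9962×0.970) = 0.02620/0.0336860 = 0.7778

u' ≈ 0.7778c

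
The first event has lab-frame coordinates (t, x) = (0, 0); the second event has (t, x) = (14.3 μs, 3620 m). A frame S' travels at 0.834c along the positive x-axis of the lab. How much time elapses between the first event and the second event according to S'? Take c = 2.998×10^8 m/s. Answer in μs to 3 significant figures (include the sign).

Δt' ≈ 7.67 μs

γ = 1/√(1 − 0.834²) = 1.8124
Δt' = γ(Δt − vΔx/c²) = 1.8124 × (14.3 μs − 0.834×3620 m / (2.998×10^8 m/s))
= 1.8124 × (4.2297 μs) = 7.67 μs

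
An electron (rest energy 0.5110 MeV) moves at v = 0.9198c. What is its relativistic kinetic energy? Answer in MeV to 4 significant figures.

K ≈ 0.7913 MeV

γ = 1/√(1 − 0.9198²) = 2.54850
K = (γ − 1)m₀c² = (2.54850 − 1) × 0.5110 MeV = 1.54850 × 0.5110 MeV = 0.7913 MeV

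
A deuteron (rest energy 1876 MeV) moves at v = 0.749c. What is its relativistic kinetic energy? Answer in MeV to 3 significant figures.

K ≈ 955 MeV

γ = 1/√(1 − 0.749²) = 1.5093
K = (γ − 1)m₀c² = (1.5093 − 1) × 1876 MeV = 0.50927 × 1876 MeV = 955 MeV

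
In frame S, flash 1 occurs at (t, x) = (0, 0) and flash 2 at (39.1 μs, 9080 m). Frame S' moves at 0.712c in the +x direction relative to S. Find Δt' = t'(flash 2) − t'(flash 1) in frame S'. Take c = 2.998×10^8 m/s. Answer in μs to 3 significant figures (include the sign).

Δt' ≈ 25.0 μs

γ = 1/√(1 − 0.712²) = 1.4241
Δt' = γ(Δt − vΔx/c²) = 1.4241 × (39.1 μs − 0.712×9080 m / (2.998×10^8 m/s))
= 1.4241 × (17.536 μs) = 25.0 μs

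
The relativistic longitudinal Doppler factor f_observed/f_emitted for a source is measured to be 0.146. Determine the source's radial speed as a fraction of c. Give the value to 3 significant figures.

β ≈ 0.958

f_obs/f_src = √((1−β)/(1+β)) = 0.146  ⇒  (1−β)/(1+β) = 0.021316
β = |1 − D²|/(1 + D²) = |1 − 0.021316|/(1 + 0.021316) = 0.958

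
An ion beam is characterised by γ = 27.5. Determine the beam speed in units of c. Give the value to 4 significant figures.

β ≈ 0.9993

β = √(1 − 1/γ²) = √(1 − 1/27.5²) = √(0.998678) = 0.9993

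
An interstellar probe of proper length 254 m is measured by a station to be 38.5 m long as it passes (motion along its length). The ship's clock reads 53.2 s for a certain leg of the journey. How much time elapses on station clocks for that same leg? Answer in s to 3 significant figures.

Length contraction ⇒ γ = L₀/L = 254/38.5 = 6.5974
Time dilation: Δt = γτ₀ = 6.5974 × 53.2 s = 351 s

Δt ≈ 351 s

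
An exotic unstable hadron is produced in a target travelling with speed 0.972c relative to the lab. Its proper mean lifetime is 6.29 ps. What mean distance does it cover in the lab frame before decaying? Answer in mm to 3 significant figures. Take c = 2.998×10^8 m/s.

γ = 1/√(1 − 0.972²) = 4.2557
Dilated lifetime: Δt = γτ₀ = 4.2557 × 6.29 ps = 26.768 ps
d = vΔt = 0.972c × 26.768 ps = 2.9141×10^8 m/s × 2.6768×10^-11 s = 7.80 mm

d ≈ 7.80 mm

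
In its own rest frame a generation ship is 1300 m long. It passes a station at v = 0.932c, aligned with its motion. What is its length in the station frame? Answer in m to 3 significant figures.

L ≈ 471 m

γ = 1/√(1 − 0.932²) = 2.7589
Length contraction: L = L₀/γ = 1300/2.7589 = 471 m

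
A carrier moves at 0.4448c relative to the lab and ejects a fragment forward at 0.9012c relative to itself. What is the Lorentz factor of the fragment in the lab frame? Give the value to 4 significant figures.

γ ≈ 3.609

u_lab = (0.9012 + 0.4448)/(1 + 0.9012×0.4448) = 1.3460/1.400854 = 0.9608426
γ = 1/√(1 − 0.9608426²) = 3.609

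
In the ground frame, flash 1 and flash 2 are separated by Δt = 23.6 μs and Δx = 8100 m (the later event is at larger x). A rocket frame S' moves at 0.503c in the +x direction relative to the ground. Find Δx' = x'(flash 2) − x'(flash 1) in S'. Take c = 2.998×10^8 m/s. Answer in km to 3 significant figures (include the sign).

γ = 1/√(1 − 0.503²) = 1.1570
Δx' = γ(Δx − vΔt) = 1.1570 × (8100 m − 0.503×(2.998×10^8 m/s)×23.6×10^-6 s)
= 1.1570 × (4541.1 m) = 5.25 km

Δx' ≈ 5.25 km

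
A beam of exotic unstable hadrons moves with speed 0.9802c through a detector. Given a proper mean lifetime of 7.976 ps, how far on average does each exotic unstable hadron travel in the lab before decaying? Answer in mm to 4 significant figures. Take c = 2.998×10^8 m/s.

d ≈ 11.84 mm

γ = 1/√(1 − 0.9802²) = 5.05025
Dilated lifetime: Δt = γτ₀ = 5.05025 × 7.976 ps = 40.2808 ps
d = vΔt = 0.9802c × 40.2808 ps = 2.93864×10^8 m/s × 4.02808×10^-11 s = 11.84 mm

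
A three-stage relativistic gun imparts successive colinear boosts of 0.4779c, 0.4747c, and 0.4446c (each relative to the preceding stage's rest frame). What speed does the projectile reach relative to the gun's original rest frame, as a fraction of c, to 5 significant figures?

u ≈ 0.90770c

Compose boost 2: (0.4747 + 0.4779)/(1 + 0.4747×0.4779) = 0.95260/1.226859 = 0.7764543
Compose boost 3: (0.4446 + 0.7764543)/(1 + 0.4446×0.7764543) = 1.221054/1.345212 = 0.90770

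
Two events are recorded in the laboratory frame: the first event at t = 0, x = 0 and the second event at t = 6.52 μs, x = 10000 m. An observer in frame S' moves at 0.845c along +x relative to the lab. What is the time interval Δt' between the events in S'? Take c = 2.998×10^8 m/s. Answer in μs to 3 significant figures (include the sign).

Δt' ≈ -40.5 μs

γ = 1/√(1 − 0.845²) = 1.8700
Δt' = γ(Δt − vΔx/c²) = 1.8700 × (6.52 μs − 0.845×10000 m / (2.998×10^8 m/s))
= 1.8700 × (-21.665 μs) = -40.5 μs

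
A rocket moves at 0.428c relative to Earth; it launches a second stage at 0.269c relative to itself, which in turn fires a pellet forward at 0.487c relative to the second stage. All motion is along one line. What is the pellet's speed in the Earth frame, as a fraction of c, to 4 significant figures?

u ≈ 0.8525c

Compose boost 2: (0.269 + 0.428)/(1 + 0.269×0.428) = 0.6970/1.11513 = 0.625038
Compose boost 3: (0.487 + 0.625038)/(1 + 0.487×0.625038) = 1.11204/1.30439 = 0.8525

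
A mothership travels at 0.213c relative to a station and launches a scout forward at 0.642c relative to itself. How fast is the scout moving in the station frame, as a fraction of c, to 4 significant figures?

u ≈ 0.7521c

Compose boost 2: (0.642 + 0.213)/(1 + 0.642×0.213) = 0.8550/1.13675 = 0.7521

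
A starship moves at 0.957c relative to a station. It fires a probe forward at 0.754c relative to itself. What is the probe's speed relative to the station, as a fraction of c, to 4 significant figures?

Relativistic velocity addition: u = (u' + v)/(1 + u'v/c²)
= (0.754 + 0.957)/(1 + 0.754×0.957) = 1.711/1.72158 = 0.9939

u ≈ 0.9939c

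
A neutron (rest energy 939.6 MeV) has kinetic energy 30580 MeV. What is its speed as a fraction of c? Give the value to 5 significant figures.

γ = 1 + K/(m₀c²) = 1 + 30580/939.6 = 33.54576
β = √(1 − 1/γ²) = 0.99956

β ≈ 0.99956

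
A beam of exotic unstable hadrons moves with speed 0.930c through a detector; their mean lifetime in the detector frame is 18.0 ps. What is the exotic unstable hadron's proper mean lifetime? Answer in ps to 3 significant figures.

γ = 1/√(1 − 0.930²) = 2.7206
Proper time: τ₀ = Δt/γ = 18.0/2.7206 = 6.62 ps

τ₀ ≈ 6.62 ps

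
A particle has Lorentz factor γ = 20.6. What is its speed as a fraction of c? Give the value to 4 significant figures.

β ≈ 0.9988

β = √(1 − 1/γ²) = √(1 − 1/20.6²) = √(0.997644) = 0.9988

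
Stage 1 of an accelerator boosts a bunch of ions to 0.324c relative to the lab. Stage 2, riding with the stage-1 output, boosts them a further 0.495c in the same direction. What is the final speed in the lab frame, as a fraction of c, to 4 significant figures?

Compose boost 2: (0.495 + 0.324)/(1 + 0.495×0.324) = 0.8190/1.16038 = 0.7058

u ≈ 0.7058c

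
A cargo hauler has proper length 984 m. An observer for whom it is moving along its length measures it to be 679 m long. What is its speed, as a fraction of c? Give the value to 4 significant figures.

γ = L₀/L = 984/679 = 1.44919
β = √(1 − 1/γ²) = 0.7238

β ≈ 0.7238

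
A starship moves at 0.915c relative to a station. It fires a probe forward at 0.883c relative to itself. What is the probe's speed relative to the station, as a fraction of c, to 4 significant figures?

Relativistic velocity addition: u = (u' + v)/(1 + u'v/c²)
= (0.883 + 0.915)/(1 + 0.883×0.915) = 1.798/1.80795 = 0.9945

u ≈ 0.9945c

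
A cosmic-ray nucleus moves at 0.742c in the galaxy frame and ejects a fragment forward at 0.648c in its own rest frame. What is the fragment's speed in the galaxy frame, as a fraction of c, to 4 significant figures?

Compose boost 2: (0.648 + 0.742)/(1 + 0.648×0.742) = 1.390/1.48082 = 0.9387

u ≈ 0.9387c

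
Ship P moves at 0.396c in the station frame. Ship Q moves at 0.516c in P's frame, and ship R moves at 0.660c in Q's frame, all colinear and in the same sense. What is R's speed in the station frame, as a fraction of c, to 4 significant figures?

Compose boost 2: (0.516 + 0.396)/(1 + 0.516×0.396) = 0.9120/1.20434 = 0.757264
Compose boost 3: (0.660 + 0.757264)/(1 + 0.660×0.757264) = 1.41726/1.49979 = 0.9450

u ≈ 0.9450c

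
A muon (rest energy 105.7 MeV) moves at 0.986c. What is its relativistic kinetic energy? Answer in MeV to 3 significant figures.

γ = 1/√(1 − 0.986²) = 5.9972
K = (γ − 1)m₀c² = (5.9972 − 1) × 105.7 MeV = 4.9972 × 105.7 MeV = 528 MeV

K ≈ 528 MeV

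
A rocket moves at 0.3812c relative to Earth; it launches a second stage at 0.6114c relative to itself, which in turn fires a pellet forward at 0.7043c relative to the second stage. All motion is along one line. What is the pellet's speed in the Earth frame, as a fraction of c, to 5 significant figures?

u ≈ 0.96320c

Compose boost 2: (0.6114 + 0.3812)/(1 + 0.6114×0.3812) = 0.99260/1.233066 = 0.8049855
Compose boost 3: (0.7043 + 0.8049855)/(1 + 0.7043×0.8049855) = 1.509286/1.566951 = 0.96320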